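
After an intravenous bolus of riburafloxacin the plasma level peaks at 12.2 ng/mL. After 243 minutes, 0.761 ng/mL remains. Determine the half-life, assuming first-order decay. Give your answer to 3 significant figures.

60.7 minutes

A/A₀ = 0.761/12.2 ≈ 0.062377.
n = log₂(16.032) ≈ 4.0028 half-lives elapsed in 243 minutes.
t½ = 243/4.0028 ≈ 60.707 minutes.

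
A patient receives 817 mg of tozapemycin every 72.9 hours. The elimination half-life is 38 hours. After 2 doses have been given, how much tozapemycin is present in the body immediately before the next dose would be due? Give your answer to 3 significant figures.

273 mg

The 2 doses were given 145.8, 72.9 hours ago.
Total = 817·(1/2)^(145.8/38) + 817·(1/2)^(72.9/38)
      = 57.176 + 216.13 ≈ 273.31 mg.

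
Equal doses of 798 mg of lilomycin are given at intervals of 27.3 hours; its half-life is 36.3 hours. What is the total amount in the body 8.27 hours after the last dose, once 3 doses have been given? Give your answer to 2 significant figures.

The 3 doses were given 62.87, 35.57, 8.27 hours ago.
Total = 798·(1/2)^(62.87/36.3) + 798·(1/2)^(35.57/36.3) + 798·(1/2)^(8.27/36.3)
      = 240.23 + 404.6 + 681.43 ≈ 1326.3 mg.

1300 mg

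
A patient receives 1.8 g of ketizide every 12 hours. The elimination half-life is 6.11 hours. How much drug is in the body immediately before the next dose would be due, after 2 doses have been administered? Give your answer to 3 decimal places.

0.580 g

The 2 doses were given 24, 12 hours ago.
Total = 1.8·(1/2)^(24/6.11) + 1.8·(1/2)^(12/6.11)
      = 0.11826 + 0.46137 ≈ 0.57963 g.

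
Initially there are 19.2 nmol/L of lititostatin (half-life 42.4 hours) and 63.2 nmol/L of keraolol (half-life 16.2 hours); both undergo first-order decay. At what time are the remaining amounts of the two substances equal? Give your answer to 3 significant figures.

45.1 hours

Set 19.2·(1/2)^(t/42.4) = 63.2·(1/2)^(t/16.2).
Taking log₂: log₂(19.2/63.2) = t·(1/42.4 − 1/16.2).
log₂(0.3038) = -1.7188; 1/42.4 − 1/16.2 = -0.038143.
t = -1.7188 / -0.038143 ≈ 45.062 hours.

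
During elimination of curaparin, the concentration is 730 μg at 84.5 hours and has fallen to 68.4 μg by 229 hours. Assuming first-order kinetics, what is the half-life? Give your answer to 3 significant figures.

Over Δt = 229 − 84.5 = 144.5 hours, the level fell by a factor of 730/68.4 ≈ 10.673.
n = log₂(10.673) ≈ 3.4158 half-lives, so t½ = 144.5/3.4158 ≈ 42.303 hours.

42.3 hours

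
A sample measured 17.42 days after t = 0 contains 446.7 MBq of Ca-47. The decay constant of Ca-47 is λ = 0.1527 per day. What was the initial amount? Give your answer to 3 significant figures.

6390 MBq

t½ = ln 2 / λ = 0.69315 / 0.1527 ≈ 4.5393 days.
Number of half-lives elapsed: n = 17.42/4.5393 ≈ 3.8376.
A₀ = A × 2^n = 446.7 × 2^3.8376 = 446.7 × 14.297 ≈ 6386.4 MBq.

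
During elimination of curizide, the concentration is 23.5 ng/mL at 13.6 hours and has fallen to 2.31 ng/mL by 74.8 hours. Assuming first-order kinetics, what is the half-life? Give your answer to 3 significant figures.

Over Δt = 74.8 − 13.6 = 61.2 hours, the level fell by a factor of 23.5/2.31 ≈ 10.173.
n = log₂(10.173) ≈ 3.3467 half-lives, so t½ = 61.2/3.3467 ≈ 18.287 hours.

18.3 hours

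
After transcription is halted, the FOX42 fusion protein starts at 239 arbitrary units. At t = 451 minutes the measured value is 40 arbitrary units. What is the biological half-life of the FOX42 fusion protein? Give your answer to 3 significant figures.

175 minutes

A/A₀ = 40/239 ≈ 0.16736.
n = log₂(5.975) ≈ 2.5789 half-lives elapsed in 451 minutes.
t½ = 451/2.5789 ≈ 174.88 minutes.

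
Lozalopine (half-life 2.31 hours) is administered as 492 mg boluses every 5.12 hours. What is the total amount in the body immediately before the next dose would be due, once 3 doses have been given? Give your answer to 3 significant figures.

The 3 doses were given 15.36, 10.24, 5.12 hours ago.
Total = 492·(1/2)^(15.36/2.31) + 492·(1/2)^(10.24/2.31) + 492·(1/2)^(5.12/2.31)
      = 4.9013 + 22.779 + 105.86 ≈ 133.54 mg.

134 mg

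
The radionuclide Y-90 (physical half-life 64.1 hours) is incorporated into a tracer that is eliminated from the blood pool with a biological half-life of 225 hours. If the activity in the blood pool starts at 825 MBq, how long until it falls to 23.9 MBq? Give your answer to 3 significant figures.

255 hours

1/t_eff = 1/t_phys + 1/t_biol = 1/64.1 + 1/225 = 0.020045 per hour.
t_eff = 64.1 × 225 / (64.1 + 225) ≈ 49.888 hours.
n = log₂(825/23.9) ≈ 5.1093; t = 5.1093 × 49.888 ≈ 254.89 hours.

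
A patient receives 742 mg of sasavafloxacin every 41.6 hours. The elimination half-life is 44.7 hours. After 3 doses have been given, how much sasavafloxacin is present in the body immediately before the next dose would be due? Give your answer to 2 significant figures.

The 3 doses were given 124.8, 83.2, 41.6 hours ago.
Total = 742·(1/2)^(124.8/44.7) + 742·(1/2)^(83.2/44.7) + 742·(1/2)^(41.6/44.7)
      = 107.14 + 204.22 + 389.27 ≈ 700.63 mg.

700 mg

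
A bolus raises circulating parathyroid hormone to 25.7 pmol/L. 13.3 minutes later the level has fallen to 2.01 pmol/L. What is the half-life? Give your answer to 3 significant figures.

3.62 minutes

A/A₀ = 2.01/25.7 ≈ 0.07821.
n = log₂(12.786) ≈ 3.6765 half-lives elapsed in 13.3 minutes.
t½ = 13.3/3.6765 ≈ 3.6176 minutes.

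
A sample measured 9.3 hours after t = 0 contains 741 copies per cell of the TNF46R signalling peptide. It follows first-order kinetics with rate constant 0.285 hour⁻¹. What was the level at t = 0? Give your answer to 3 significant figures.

t½ = ln 2 / λ = 0.69315 / 0.285 ≈ 2.4321 hours.
Number of half-lives elapsed: n = 9.3/2.4321 ≈ 3.8239.
A₀ = A × 2^n = 741 × 2^3.8239 = 741 × 14.161 ≈ 10493 copies per cell.

10500 copies per cell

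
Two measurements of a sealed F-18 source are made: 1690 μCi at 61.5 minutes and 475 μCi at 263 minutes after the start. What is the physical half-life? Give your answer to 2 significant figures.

110 minutes

Over Δt = 263 − 61.5 = 201.5 minutes, the level fell by a factor of 1690/475 ≈ 3.5579.
n = log₂(3.5579) ≈ 1.831 half-lives, so t½ = 201.5/1.831 ≈ 110.05 minutes.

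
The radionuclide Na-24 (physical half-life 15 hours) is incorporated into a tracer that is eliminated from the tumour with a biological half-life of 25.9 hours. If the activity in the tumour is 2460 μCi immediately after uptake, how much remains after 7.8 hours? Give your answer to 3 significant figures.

1390 μCi

1/t_eff = 1/t_phys + 1/t_biol = 1/15 + 1/25.9 = 0.10528 per hour.
t_eff = 15 × 25.9 / (15 + 25.9) ≈ 9.4988 hours.
Remaining = 2460 × (1/2)^(7.8/9.4988) = 2460 × (1/2)^0.82116 ≈ 1392.3 μCi.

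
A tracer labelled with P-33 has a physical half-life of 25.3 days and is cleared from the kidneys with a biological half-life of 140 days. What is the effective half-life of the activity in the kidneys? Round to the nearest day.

1/t_eff = 1/t_phys + 1/t_biol = 1/25.3 + 1/140 = 0.046669 per day.
t_eff = 25.3 × 140 / (25.3 + 140) ≈ 21.428 days.

21 days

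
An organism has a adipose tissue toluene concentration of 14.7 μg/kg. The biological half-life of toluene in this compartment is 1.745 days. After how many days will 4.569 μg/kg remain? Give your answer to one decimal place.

2.9 days

Fraction remaining = 4.569/14.7 ≈ 0.31082.
n = log₂(14.7/4.569) = ln(3.2173)/ln 2 ≈ 1.6859 half-lives.
t = n × t½ = 1.6859 × 1.745 ≈ 2.9418 days.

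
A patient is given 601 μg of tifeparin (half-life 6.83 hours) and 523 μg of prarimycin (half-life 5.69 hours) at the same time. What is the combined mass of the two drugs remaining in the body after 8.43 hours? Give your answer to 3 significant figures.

tifeparin: 601 × (1/2)^(8.43/6.83) = 601 × (1/2)^1.2343 ≈ 255.46 μg.
prarimycin: 523 × (1/2)^(8.43/5.69) = 523 × (1/2)^1.4815 ≈ 187.29 μg.
Total = 255.46 + 187.29 ≈ 442.75 μg.

443 μg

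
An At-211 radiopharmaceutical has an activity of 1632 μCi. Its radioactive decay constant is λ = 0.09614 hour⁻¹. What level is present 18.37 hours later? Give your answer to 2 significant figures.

t½ = ln 2 / λ = 0.69315 / 0.09614 ≈ 7.2098 hours.
Number of half-lives: n = 18.37/7.2098 ≈ 2.5479.
Remaining = 1632 × (1/2)^2.5479 = 1632 × 0.171 ≈ 279.07 μCi.

280 μCi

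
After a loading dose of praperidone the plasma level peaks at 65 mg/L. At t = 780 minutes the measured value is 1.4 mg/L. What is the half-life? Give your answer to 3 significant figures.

A/A₀ = 1.4/65 ≈ 0.021538.
n = log₂(46.429) ≈ 5.5369 half-lives elapsed in 780 minutes.
t½ = 780/5.5369 ≈ 140.87 minutes.

141 minutes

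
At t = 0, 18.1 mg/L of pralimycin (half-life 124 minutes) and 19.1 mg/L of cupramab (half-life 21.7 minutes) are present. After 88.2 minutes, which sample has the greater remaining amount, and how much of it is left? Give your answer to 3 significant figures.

pralimycin: 18.1 × (1/2)^0.71129 ≈ 11.055 mg/L.
cupramab: 19.1 × (1/2)^4.0645 ≈ 1.1415 mg/L.
Pralimycin has more remaining, at ≈ 11.055 mg/L.

pralimycin, 11.1 mg/L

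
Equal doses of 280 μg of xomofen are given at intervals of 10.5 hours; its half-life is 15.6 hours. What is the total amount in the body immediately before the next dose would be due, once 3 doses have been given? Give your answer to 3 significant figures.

The 3 doses were given 31.5, 21, 10.5 hours ago.
Total = 280·(1/2)^(31.5/15.6) + 280·(1/2)^(21/15.6) + 280·(1/2)^(10.5/15.6)
      = 69.073 + 110.13 + 175.61 ≈ 354.82 μg.

355 μg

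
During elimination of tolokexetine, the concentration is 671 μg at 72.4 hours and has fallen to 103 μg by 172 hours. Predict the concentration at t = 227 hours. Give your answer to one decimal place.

36.6 μg

Over Δt = 172 − 72.4 = 99.6 hours, the level fell by a factor of 671/103 ≈ 6.5146.
n = log₂(6.5146) ≈ 2.7037 half-lives, so t½ = 99.6/2.7037 ≈ 36.839 hours.
From t = 172 to t = 227: 103 × (1/2)^((227−172)/36.839) ≈ 36.593 μg.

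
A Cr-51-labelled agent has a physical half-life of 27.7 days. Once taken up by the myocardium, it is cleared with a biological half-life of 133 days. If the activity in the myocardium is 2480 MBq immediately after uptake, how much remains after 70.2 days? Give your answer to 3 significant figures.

1/t_eff = 1/t_phys + 1/t_biol = 1/27.7 + 1/133 = 0.04362 per day.
t_eff = 27.7 × 133 / (27.7 + 133) ≈ 22.925 days.
Remaining = 2480 × (1/2)^(70.2/22.925) = 2480 × (1/2)^3.0621 ≈ 296.94 MBq.

297 MBq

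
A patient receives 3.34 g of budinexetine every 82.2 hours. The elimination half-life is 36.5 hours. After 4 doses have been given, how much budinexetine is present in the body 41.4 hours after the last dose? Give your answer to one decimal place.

1.9 g

The 4 doses were given 288, 205.8, 123.6, 41.4 hours ago.
Total = 3.34·(1/2)^(288/36.5) + 3.34·(1/2)^(205.8/36.5) + 3.34·(1/2)^(123.6/36.5) + 3.34·(1/2)^(41.4/36.5)
      = 0.014077 + 0.067055 + 0.31942 + 1.5216 ≈ 1.9222 g.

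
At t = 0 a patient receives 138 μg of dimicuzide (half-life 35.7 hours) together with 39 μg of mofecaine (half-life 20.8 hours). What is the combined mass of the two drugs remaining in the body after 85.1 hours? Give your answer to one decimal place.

28.7 μg

dimicuzide: 138 × (1/2)^(85.1/35.7) = 138 × (1/2)^2.3838 ≈ 26.442 μg.
mofecaine: 39 × (1/2)^(85.1/20.8) = 39 × (1/2)^4.0913 ≈ 2.288 μg.
Total = 26.442 + 2.288 ≈ 28.73 μg.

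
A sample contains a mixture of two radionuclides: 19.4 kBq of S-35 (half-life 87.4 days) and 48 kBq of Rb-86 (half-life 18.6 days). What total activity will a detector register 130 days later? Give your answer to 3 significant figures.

S-35: 19.4 × (1/2)^(130/87.4) = 19.4 × (1/2)^1.4874 ≈ 6.919 kBq.
Rb-86: 48 × (1/2)^(130/18.6) = 48 × (1/2)^6.9892 ≈ 0.37781 kBq.
Total = 6.919 + 0.37781 ≈ 7.2968 kBq.

7.30 kBq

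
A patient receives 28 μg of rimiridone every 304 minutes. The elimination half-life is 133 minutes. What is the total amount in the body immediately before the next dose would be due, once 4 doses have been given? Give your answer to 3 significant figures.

The 4 doses were given 1216, 912, 608, 304 minutes ago.
Total = 28·(1/2)^(1216/133) + 28·(1/2)^(912/133) + 28·(1/2)^(608/133) + 28·(1/2)^(304/133)
      = 0.049532 + 0.24152 + 1.1777 + 5.7423 ≈ 7.2111 μg.

7.21 μg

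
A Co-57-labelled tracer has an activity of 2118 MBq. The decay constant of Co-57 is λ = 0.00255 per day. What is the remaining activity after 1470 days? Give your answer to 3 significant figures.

t½ = ln 2 / λ = 0.69315 / 0.00255 ≈ 271.82 days.
Number of half-lives: n = 1470/271.82 ≈ 5.4079.
Remaining = 2118 × (1/2)^5.4079 = 2118 × 0.023553 ≈ 49.885 MBq.

49.9 MBq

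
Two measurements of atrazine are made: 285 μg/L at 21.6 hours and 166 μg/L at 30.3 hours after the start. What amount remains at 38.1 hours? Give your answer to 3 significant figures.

102 μg/L

Over Δt = 30.3 − 21.6 = 8.7 hours, the level fell by a factor of 285/166 ≈ 1.7169.
n = log₂(1.7169) ≈ 0.77978 half-lives, so t½ = 8.7/0.77978 ≈ 11.157 hours.
From t = 30.3 to t = 38.1: 166 × (1/2)^((38.1−30.3)/11.157) ≈ 102.25 μg/L.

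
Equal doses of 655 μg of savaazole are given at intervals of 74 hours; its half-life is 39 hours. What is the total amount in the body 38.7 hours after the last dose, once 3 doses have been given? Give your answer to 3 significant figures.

441 μg

The 3 doses were given 186.7, 112.7, 38.7 hours ago.
Total = 655·(1/2)^(186.7/39) + 655·(1/2)^(112.7/39) + 655·(1/2)^(38.7/39)
      = 23.722 + 88.378 + 329.25 ≈ 441.35 μg.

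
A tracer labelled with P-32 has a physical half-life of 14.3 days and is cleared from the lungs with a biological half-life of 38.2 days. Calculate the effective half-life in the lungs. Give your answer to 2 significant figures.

10 days

1/t_eff = 1/t_phys + 1/t_biol = 1/14.3 + 1/38.2 = 0.096108 per day.
t_eff = 14.3 × 38.2 / (14.3 + 38.2) ≈ 10.405 days.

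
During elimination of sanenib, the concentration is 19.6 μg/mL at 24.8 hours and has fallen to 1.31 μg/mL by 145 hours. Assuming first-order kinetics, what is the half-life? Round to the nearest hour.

Over Δt = 145 − 24.8 = 120.2 hours, the level fell by a factor of 19.6/1.31 ≈ 14.962.
n = log₂(14.962) ≈ 3.9032 half-lives, so t½ = 120.2/3.9032 ≈ 30.795 hours.

31 hours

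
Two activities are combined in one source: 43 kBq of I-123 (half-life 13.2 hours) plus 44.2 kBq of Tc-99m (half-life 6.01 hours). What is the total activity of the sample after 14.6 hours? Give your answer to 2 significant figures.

28 kBq

I-123: 43 × (1/2)^(14.6/13.2) = 43 × (1/2)^1.1061 ≈ 19.976 kBq.
Tc-99m: 44.2 × (1/2)^(14.6/6.01) = 44.2 × (1/2)^2.4293 ≈ 8.2061 kBq.
Total = 19.976 + 8.2061 ≈ 28.182 kBq.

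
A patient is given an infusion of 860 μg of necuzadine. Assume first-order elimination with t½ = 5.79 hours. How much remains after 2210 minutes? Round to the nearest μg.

Convert the elapsed time: 2210 minutes = 36.8333 hours.
Number of half-lives: n = 36.8333/5.79 ≈ 6.3615.
Remaining = 860 × (1/2)^6.3615 = 860 × 0.012161 ≈ 10.459 μg.

10 μg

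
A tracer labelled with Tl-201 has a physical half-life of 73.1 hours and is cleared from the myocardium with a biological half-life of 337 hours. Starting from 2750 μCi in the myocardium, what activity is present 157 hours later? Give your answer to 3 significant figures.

1/t_eff = 1/t_phys + 1/t_biol = 1/73.1 + 1/337 = 0.016647 per hour.
t_eff = 73.1 × 337 / (73.1 + 337) ≈ 60.07 hours.
Remaining = 2750 × (1/2)^(157/60.07) = 2750 × (1/2)^2.6136 ≈ 449.32 μCi.

449 μCi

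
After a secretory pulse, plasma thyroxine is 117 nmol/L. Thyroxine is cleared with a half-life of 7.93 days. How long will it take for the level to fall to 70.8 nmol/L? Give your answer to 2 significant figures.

Fraction remaining = 70.8/117 ≈ 0.60513.
n = log₂(117/70.8) = ln(1.6525)/ln 2 ≈ 0.72469 half-lives.
t = n × t½ = 0.72469 × 7.93 ≈ 5.7468 days.

5.7 days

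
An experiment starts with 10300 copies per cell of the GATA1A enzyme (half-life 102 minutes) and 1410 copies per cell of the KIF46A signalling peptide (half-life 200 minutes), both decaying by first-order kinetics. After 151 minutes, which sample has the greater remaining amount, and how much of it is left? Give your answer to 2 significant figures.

GATA1A enzyme, 3700 copies per cell

GATA1A enzyme: 10300 × (1/2)^1.4804 ≈ 3691.4 copies per cell.
KIF46A signalling peptide: 1410 × (1/2)^0.755 ≈ 835.49 copies per cell.
GATA1A enzyme has more remaining, at ≈ 3691.4 copies per cell.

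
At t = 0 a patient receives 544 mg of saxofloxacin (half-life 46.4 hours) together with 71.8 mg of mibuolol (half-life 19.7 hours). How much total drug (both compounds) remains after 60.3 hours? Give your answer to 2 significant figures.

saxofloxacin: 544 × (1/2)^(60.3/46.4) = 544 × (1/2)^1.2996 ≈ 221 mg.
mibuolol: 71.8 × (1/2)^(60.3/19.7) = 71.8 × (1/2)^3.0609 ≈ 8.6039 mg.
Total = 221 + 8.6039 ≈ 229.6 mg.

230 mg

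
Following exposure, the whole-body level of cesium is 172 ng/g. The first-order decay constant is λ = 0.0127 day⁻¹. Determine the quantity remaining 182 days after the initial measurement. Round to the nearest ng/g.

t½ = ln 2 / λ = 0.69315 / 0.0127 ≈ 54.579 days.
Number of half-lives: n = 182/54.579 ≈ 3.3346.
Remaining = 172 × (1/2)^3.3346 = 172 × 0.099122 ≈ 17.049 ng/g.

17 ng/g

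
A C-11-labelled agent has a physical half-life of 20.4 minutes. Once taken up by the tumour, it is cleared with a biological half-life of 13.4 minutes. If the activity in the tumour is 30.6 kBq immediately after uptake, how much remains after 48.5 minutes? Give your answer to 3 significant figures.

1/t_eff = 1/t_phys + 1/t_biol = 1/20.4 + 1/13.4 = 0.12365 per minute.
t_eff = 20.4 × 13.4 / (20.4 + 13.4) ≈ 8.0876 minutes.
Remaining = 30.6 × (1/2)^(48.5/8.0876) = 30.6 × (1/2)^5.9969 ≈ 0.47917 kBq.

0.479 kBq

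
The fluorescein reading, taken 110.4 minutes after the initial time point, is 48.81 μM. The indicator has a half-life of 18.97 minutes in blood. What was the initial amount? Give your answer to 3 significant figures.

2760 μM

Number of half-lives elapsed: n = 110.4/18.97 ≈ 5.8197.
A₀ = A × 2^n = 48.81 × 2^5.8197 = 48.81 × 56.482 ≈ 2756.9 μM.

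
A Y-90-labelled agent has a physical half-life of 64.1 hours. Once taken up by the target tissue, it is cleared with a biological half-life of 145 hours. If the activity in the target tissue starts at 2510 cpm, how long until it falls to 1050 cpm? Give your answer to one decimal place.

55.9 hours

1/t_eff = 1/t_phys + 1/t_biol = 1/64.1 + 1/145 = 0.022497 per hour.
t_eff = 64.1 × 145 / (64.1 + 145) ≈ 44.45 hours.
n = log₂(2510/1050) ≈ 1.2573; t = 1.2573 × 44.45 ≈ 55.887 hours.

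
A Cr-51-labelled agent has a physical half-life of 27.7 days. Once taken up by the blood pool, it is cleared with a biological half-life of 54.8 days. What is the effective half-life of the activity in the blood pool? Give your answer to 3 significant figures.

1/t_eff = 1/t_phys + 1/t_biol = 1/27.7 + 1/54.8 = 0.054349 per day.
t_eff = 27.7 × 54.8 / (27.7 + 54.8) ≈ 18.4 days.

18.4 days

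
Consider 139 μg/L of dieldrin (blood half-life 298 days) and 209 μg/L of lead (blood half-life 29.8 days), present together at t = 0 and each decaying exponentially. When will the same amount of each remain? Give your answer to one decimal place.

19.5 days

Set 139·(1/2)^(t/298) = 209·(1/2)^(t/29.8).
Taking log₂: log₂(139/209) = t·(1/298 − 1/29.8).
log₂(0.66507) = -0.58842; 1/298 − 1/29.8 = -0.030201.
t = -0.58842 / -0.030201 ≈ 19.483 days.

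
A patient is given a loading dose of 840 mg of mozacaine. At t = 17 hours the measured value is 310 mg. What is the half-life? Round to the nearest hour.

12 hours

A/A₀ = 310/840 ≈ 0.36905.
n = log₂(2.7097) ≈ 1.4381 half-lives elapsed in 17 hours.
t½ = 17/1.4381 ≈ 11.821 hours.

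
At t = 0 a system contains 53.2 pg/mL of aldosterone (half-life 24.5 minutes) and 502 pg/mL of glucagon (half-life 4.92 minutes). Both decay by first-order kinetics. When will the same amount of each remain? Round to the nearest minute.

20 minutes

Set 53.2·(1/2)^(t/24.5) = 502·(1/2)^(t/4.92).
Taking log₂: log₂(53.2/502) = t·(1/24.5 − 1/4.92).
log₂(0.10598) = -3.2382; 1/24.5 − 1/4.92 = -0.16244.
t = -3.2382 / -0.16244 ≈ 19.935 minutes.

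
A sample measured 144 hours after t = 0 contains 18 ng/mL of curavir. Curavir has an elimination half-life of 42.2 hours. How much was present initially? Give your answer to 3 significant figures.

Number of half-lives elapsed: n = 144/42.2 ≈ 3.4123.
A₀ = A × 2^n = 18 × 2^3.4123 = 18 × 10.647 ≈ 191.64 ng/mL.

192 ng/mL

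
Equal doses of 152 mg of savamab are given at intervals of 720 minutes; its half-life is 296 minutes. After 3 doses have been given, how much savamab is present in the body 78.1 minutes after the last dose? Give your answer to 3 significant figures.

The 3 doses were given 1518.1, 798.1, 78.1 minutes ago.
Total = 152·(1/2)^(1518.1/296) + 152·(1/2)^(798.1/296) + 152·(1/2)^(78.1/296)
      = 4.3446 + 23.452 + 126.59 ≈ 154.39 mg.

154 mg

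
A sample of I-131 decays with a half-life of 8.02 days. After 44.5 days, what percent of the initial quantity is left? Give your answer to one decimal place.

2.1%

n = 44.5/8.02 ≈ 5.5486 half-lives.
Fraction remaining = (1/2)^5.5486 ≈ 0.021365, i.e. 2.1365%.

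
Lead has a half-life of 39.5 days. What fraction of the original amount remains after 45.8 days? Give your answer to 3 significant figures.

0.448

n = 45.8/39.5 ≈ 1.1595 half-lives.
Fraction remaining = (1/2)^1.1595 ≈ 0.44767.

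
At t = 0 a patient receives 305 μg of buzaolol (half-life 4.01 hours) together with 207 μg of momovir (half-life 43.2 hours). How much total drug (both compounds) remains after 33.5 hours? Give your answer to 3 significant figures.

122 μg

buzaolol: 305 × (1/2)^(33.5/4.01) = 305 × (1/2)^8.3541 ≈ 0.9321 μg.
momovir: 207 × (1/2)^(33.5/43.2) = 207 × (1/2)^0.77546 ≈ 120.93 μg.
Total = 0.9321 + 120.93 ≈ 121.86 μg.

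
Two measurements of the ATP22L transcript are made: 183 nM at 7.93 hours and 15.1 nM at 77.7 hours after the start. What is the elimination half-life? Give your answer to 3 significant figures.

Over Δt = 77.7 − 7.93 = 69.77 hours, the level fell by a factor of 183/15.1 ≈ 12.119.
n = log₂(12.119) ≈ 3.5992 half-lives, so t½ = 69.77/3.5992 ≈ 19.385 hours.

19.4 hours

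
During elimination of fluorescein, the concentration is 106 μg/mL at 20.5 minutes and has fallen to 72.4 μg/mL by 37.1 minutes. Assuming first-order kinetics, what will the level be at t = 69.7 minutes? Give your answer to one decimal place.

Over Δt = 37.1 − 20.5 = 16.6 minutes, the level fell by a factor of 106/72.4 ≈ 1.4641.
n = log₂(1.4641) ≈ 0.55 half-lives, so t½ = 16.6/0.55 ≈ 30.182 minutes.
From t = 37.1 to t = 69.7: 72.4 × (1/2)^((69.7−37.1)/30.182) ≈ 34.244 μg/mL.

34.2 μg/mL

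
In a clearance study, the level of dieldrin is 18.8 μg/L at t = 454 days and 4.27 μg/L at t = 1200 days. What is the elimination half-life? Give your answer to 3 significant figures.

Over Δt = 1200 − 454 = 746 days, the level fell by a factor of 18.8/4.27 ≈ 4.4028.
n = log₂(4.4028) ≈ 2.1384 half-lives, so t½ = 746/2.1384 ≈ 348.85 days.

349 days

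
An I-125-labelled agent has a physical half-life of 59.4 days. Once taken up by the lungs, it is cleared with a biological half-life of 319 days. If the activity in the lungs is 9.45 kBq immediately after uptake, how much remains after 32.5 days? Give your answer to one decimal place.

6.0 kBq

1/t_eff = 1/t_phys + 1/t_biol = 1/59.4 + 1/319 = 0.01997 per day.
t_eff = 59.4 × 319 / (59.4 + 319) ≈ 50.076 days.
Remaining = 9.45 × (1/2)^(32.5/50.076) = 9.45 × (1/2)^0.64902 ≈ 6.0264 kBq.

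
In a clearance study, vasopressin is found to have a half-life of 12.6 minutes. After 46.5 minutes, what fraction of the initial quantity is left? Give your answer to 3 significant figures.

0.0775

n = 46.5/12.6 ≈ 3.6905 half-lives.
Fraction remaining = (1/2)^3.6905 ≈ 0.077456.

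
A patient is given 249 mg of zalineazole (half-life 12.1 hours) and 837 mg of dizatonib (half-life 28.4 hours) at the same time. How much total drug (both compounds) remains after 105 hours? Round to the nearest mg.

65 mg

zalineazole: 249 × (1/2)^(105/12.1) = 249 × (1/2)^8.6777 ≈ 0.60807 mg.
dizatonib: 837 × (1/2)^(105/28.4) = 837 × (1/2)^3.6972 ≈ 64.53 mg.
Total = 0.60807 + 64.53 ≈ 65.138 mg.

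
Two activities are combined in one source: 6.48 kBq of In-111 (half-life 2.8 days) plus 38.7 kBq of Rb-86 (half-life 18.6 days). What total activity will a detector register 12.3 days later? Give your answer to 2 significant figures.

25 kBq

In-111: 6.48 × (1/2)^(12.3/2.8) = 6.48 × (1/2)^4.3929 ≈ 0.30846 kBq.
Rb-86: 38.7 × (1/2)^(12.3/18.6) = 38.7 × (1/2)^0.66129 ≈ 24.47 kBq.
Total = 0.30846 + 24.47 ≈ 24.779 kBq.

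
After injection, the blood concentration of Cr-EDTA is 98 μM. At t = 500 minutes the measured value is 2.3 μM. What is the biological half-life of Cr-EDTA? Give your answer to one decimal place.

A/A₀ = 2.3/98 ≈ 0.023469.
n = log₂(42.609) ≈ 5.4131 half-lives elapsed in 500 minutes.
t½ = 500/5.4131 ≈ 92.369 minutes.

92.4 minutes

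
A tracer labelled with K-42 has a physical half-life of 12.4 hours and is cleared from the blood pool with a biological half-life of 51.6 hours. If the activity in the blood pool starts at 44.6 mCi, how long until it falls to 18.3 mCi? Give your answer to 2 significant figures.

1/t_eff = 1/t_phys + 1/t_biol = 1/12.4 + 1/51.6 = 0.10003 per hour.
t_eff = 12.4 × 51.6 / (12.4 + 51.6) ≈ 9.9975 hours.
n = log₂(44.6/18.3) ≈ 1.2852; t = 1.2852 × 9.9975 ≈ 12.849 hours.

13 hours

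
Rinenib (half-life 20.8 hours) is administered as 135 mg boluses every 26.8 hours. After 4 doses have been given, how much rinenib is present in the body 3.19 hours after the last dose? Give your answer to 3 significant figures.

The 4 doses were given 83.59, 56.79, 29.99, 3.19 hours ago.
Total = 135·(1/2)^(83.59/20.8) + 135·(1/2)^(56.79/20.8) + 135·(1/2)^(29.99/20.8) + 135·(1/2)^(3.19/20.8)
      = 8.3286 + 20.344 + 49.694 + 121.39 ≈ 199.75 mg.

200 mg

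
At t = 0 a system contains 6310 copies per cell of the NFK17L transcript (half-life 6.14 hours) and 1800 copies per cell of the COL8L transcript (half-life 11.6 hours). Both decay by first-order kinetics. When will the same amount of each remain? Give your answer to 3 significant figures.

23.6 hours

Set 6310·(1/2)^(t/6.14) = 1800·(1/2)^(t/11.6).
Taking log₂: log₂(6310/1800) = t·(1/6.14 − 1/11.6).
log₂(3.5056) = 1.8096; 1/6.14 − 1/11.6 = 0.07666.
t = 1.8096 / 0.07666 ≈ 23.606 hours.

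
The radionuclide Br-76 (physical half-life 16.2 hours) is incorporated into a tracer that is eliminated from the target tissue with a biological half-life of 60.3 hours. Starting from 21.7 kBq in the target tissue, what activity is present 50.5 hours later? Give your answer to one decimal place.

1/t_eff = 1/t_phys + 1/t_biol = 1/16.2 + 1/60.3 = 0.078312 per hour.
t_eff = 16.2 × 60.3 / (16.2 + 60.3) ≈ 12.769 hours.
Remaining = 21.7 × (1/2)^(50.5/12.769) = 21.7 × (1/2)^3.9548 ≈ 1.3994 kBq.

1.4 kBq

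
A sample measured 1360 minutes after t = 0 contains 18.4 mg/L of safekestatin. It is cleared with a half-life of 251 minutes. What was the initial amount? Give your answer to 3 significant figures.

787 mg/L

Number of half-lives elapsed: n = 1360/251 ≈ 5.4183.
A₀ = A × 2^n = 18.4 × 2^5.4183 = 18.4 × 42.764 ≈ 786.86 mg/L.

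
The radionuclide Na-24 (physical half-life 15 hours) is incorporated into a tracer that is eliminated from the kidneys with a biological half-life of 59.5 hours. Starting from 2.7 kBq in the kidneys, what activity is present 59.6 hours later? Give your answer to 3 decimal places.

0.086 kBq

1/t_eff = 1/t_phys + 1/t_biol = 1/15 + 1/59.5 = 0.083473 per hour.
t_eff = 15 × 59.5 / (15 + 59.5) ≈ 11.98 hours.
Remaining = 2.7 × (1/2)^(59.6/11.98) = 2.7 × (1/2)^4.975 ≈ 0.085849 kBq.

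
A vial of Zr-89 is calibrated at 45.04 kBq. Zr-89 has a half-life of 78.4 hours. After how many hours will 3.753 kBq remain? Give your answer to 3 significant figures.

Fraction remaining = 3.753/45.04 ≈ 0.083326.
n = log₂(45.04/3.753) = ln(12.001)/ln 2 ≈ 3.5851 half-lives.
t = n × t½ = 3.5851 × 78.4 ≈ 281.07 hours.

281 hours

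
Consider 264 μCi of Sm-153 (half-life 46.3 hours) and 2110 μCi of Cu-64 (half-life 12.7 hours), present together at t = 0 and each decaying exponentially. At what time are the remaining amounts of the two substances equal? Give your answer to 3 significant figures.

52.5 hours

Set 264·(1/2)^(t/46.3) = 2110·(1/2)^(t/12.7).
Taking log₂: log₂(264/2110) = t·(1/46.3 − 1/12.7).
log₂(0.12512) = -2.9986; 1/46.3 − 1/12.7 = -0.057142.
t = -2.9986 / -0.057142 ≈ 52.477 hours.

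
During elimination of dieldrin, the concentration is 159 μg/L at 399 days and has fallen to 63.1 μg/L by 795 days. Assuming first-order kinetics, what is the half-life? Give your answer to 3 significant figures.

Over Δt = 795 − 399 = 396 days, the level fell by a factor of 159/63.1 ≈ 2.5198.
n = log₂(2.5198) ≈ 1.3333 half-lives, so t½ = 396/1.3333 ≈ 297 days.

297 days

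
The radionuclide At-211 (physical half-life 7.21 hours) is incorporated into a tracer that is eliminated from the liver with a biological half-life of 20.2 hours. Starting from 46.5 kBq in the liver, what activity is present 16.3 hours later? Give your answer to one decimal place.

1/t_eff = 1/t_phys + 1/t_biol = 1/7.21 + 1/20.2 = 0.1882 per hour.
t_eff = 7.21 × 20.2 / (7.21 + 20.2) ≈ 5.3135 hours.
Remaining = 46.5 × (1/2)^(16.3/5.3135) = 46.5 × (1/2)^3.0677 ≈ 5.5461 kBq.

5.5 kBq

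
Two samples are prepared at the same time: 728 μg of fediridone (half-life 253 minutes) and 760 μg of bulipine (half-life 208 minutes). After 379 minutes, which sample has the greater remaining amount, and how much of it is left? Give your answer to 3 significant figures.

fediridone, 258 μg

fediridone: 728 × (1/2)^1.498 ≈ 257.74 μg.
bulipine: 760 × (1/2)^1.8221 ≈ 214.93 μg.
Fediridone has more remaining, at ≈ 257.74 μg.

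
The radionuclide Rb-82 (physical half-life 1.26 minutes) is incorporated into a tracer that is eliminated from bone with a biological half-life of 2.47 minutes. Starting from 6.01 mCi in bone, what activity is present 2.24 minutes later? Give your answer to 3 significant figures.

0.935 mCi

1/t_eff = 1/t_phys + 1/t_biol = 1/1.26 + 1/2.47 = 1.1985 per minute.
t_eff = 1.26 × 2.47 / (1.26 + 2.47) ≈ 0.83437 minutes.
Remaining = 6.01 × (1/2)^(2.24/0.83437) = 6.01 × (1/2)^2.6847 ≈ 0.93478 mCi.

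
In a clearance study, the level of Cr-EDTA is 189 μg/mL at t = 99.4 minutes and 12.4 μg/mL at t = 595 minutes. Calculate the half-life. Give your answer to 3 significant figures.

Over Δt = 595 − 99.4 = 495.6 minutes, the level fell by a factor of 189/12.4 ≈ 15.242.
n = log₂(15.242) ≈ 3.93 half-lives, so t½ = 495.6/3.93 ≈ 126.11 minutes.

126 minutes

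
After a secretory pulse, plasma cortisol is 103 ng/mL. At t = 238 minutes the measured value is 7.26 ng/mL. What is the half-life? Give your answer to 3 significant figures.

A/A₀ = 7.26/103 ≈ 0.070485.
n = log₂(14.187) ≈ 3.8265 half-lives elapsed in 238 minutes.
t½ = 238/3.8265 ≈ 62.197 minutes.

62.2 minutes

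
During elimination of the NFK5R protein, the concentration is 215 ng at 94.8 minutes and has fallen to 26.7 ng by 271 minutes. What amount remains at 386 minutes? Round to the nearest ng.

Over Δt = 271 − 94.8 = 176.2 minutes, the level fell by a factor of 215/26.7 ≈ 8.0524.
n = log₂(8.0524) ≈ 3.0094 half-lives, so t½ = 176.2/3.0094 ≈ 58.549 minutes.
From t = 271 to t = 386: 26.7 × (1/2)^((386−271)/58.549) ≈ 6.8429 ng.

7 ng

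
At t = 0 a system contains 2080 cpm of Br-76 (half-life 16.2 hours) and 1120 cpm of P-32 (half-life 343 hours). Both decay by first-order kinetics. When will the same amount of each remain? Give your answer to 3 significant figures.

Set 2080·(1/2)^(t/16.2) = 1120·(1/2)^(t/343).
Taking log₂: log₂(2080/1120) = t·(1/16.2 − 1/343).
log₂(1.8571) = 0.89308; 1/16.2 − 1/343 = 0.058813.
t = 0.89308 / 0.058813 ≈ 15.185 hours.

15.2 hours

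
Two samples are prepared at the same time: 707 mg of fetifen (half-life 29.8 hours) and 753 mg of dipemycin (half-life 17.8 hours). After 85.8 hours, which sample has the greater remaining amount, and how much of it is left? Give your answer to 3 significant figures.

fetifen: 707 × (1/2)^2.8792 ≈ 96.094 mg.
dipemycin: 753 × (1/2)^4.8202 ≈ 26.654 mg.
Fetifen has more remaining, at ≈ 96.094 mg.

fetifen, 96.1 mg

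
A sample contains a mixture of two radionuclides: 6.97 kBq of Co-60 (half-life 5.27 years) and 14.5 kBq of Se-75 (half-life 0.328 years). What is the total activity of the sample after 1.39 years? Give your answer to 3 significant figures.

Co-60: 6.97 × (1/2)^(1.39/5.27) = 6.97 × (1/2)^0.26376 ≈ 5.8054 kBq.
Se-75: 14.5 × (1/2)^(1.39/0.328) = 14.5 × (1/2)^4.2378 ≈ 0.76853 kBq.
Total = 5.8054 + 0.76853 ≈ 6.574 kBq.

6.57 kBq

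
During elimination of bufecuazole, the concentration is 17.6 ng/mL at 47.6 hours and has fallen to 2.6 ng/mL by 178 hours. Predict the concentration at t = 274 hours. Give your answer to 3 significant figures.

0.636 ng/mL

Over Δt = 178 − 47.6 = 130.4 hours, the level fell by a factor of 17.6/2.6 ≈ 6.7692.
n = log₂(6.7692) ≈ 2.759 half-lives, so t½ = 130.4/2.759 ≈ 47.264 hours.
From t = 178 to t = 274: 2.6 × (1/2)^((274−178)/47.264) ≈ 0.63611 ng/mL.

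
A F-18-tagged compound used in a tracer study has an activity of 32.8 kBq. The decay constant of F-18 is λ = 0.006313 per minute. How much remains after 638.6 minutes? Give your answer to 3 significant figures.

t½ = ln 2 / λ = 0.69315 / 0.006313 ≈ 109.8 minutes.
Number of half-lives: n = 638.6/109.8 ≈ 5.8162.
Remaining = 32.8 × (1/2)^5.8162 = 32.8 × 0.017748 ≈ 0.58213 kBq.

0.582 kBq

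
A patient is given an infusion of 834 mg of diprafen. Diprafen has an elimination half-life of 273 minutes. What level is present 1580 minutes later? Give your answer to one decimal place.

15.1 mg

Number of half-lives: n = 1580/273 ≈ 5.7875.
Remaining = 834 × (1/2)^5.7875 = 834 × 0.018104 ≈ 15.099 mg.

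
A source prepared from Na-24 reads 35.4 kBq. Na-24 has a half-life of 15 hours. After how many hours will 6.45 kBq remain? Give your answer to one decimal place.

Fraction remaining = 6.45/35.4 ≈ 0.1822.
n = log₂(35.4/6.45) = ln(5.4884)/ln 2 ≈ 2.4564 half-lives.
t = n × t½ = 2.4564 × 15 ≈ 36.846 hours.

36.8 hours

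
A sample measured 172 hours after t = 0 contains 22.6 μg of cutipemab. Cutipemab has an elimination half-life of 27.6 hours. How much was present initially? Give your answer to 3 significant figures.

Number of half-lives elapsed: n = 172/27.6 ≈ 6.2319.
A₀ = A × 2^n = 22.6 × 2^6.2319 = 22.6 × 75.16 ≈ 1698.6 μg.

1700 μg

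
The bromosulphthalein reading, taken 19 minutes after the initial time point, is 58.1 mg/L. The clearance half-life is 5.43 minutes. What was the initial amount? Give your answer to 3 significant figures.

Number of half-lives elapsed: n = 19/5.43 ≈ 3.4991.
A₀ = A × 2^n = 58.1 × 2^3.4991 = 58.1 × 11.306 ≈ 656.91 mg/L.

657 mg/L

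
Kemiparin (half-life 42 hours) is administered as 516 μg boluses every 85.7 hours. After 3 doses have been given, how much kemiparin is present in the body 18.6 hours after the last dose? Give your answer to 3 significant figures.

494 μg

The 3 doses were given 190, 104.3, 18.6 hours ago.
Total = 516·(1/2)^(190/42) + 516·(1/2)^(104.3/42) + 516·(1/2)^(18.6/42)
      = 22.431 + 92.277 + 379.61 ≈ 494.32 μg.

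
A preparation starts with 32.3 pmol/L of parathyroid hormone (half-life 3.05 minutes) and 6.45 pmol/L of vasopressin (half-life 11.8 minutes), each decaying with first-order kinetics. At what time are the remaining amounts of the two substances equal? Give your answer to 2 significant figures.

9.6 minutes

Set 32.3·(1/2)^(t/3.05) = 6.45·(1/2)^(t/11.8).
Taking log₂: log₂(32.3/6.45) = t·(1/3.05 − 1/11.8).
log₂(5.0078) = 2.3242; 1/3.05 − 1/11.8 = 0.24312.
t = 2.3242 / 0.24312 ≈ 9.5596 minutes.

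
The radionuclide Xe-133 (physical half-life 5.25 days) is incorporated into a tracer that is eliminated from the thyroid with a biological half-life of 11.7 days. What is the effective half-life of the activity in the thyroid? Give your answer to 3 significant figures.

1/t_eff = 1/t_phys + 1/t_biol = 1/5.25 + 1/11.7 = 0.27595 per day.
t_eff = 5.25 × 11.7 / (5.25 + 11.7) ≈ 3.6239 days.

3.62 days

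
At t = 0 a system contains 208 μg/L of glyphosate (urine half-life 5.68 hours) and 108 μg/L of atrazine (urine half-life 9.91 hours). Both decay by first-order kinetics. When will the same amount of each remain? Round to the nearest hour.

13 hours

Set 208·(1/2)^(t/5.68) = 108·(1/2)^(t/9.91).
Taking log₂: log₂(208/108) = t·(1/5.68 − 1/9.91).
log₂(1.9259) = 0.94555; 1/5.68 − 1/9.91 = 0.075148.
t = 0.94555 / 0.075148 ≈ 12.583 hours.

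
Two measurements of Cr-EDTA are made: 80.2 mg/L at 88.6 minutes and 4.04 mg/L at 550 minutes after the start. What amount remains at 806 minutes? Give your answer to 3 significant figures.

Over Δt = 550 − 88.6 = 461.4 minutes, the level fell by a factor of 80.2/4.04 ≈ 19.851.
n = log₂(19.851) ≈ 4.3112 half-lives, so t½ = 461.4/4.3112 ≈ 107.02 minutes.
From t = 550 to t = 806: 4.04 × (1/2)^((806−550)/107.02) ≈ 0.7697 mg/L.

0.770 mg/L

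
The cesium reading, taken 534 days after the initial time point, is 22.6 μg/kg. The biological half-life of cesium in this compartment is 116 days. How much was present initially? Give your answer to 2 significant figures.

550 μg/kg

Number of half-lives elapsed: n = 534/116 ≈ 4.6034.
A₀ = A × 2^n = 22.6 × 2^4.6034 = 22.6 × 24.309 ≈ 549.39 μg/kg.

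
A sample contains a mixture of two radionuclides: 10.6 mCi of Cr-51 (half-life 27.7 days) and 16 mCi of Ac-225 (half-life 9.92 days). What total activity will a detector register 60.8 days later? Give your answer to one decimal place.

Cr-51: 10.6 × (1/2)^(60.8/27.7) = 10.6 × (1/2)^2.1949 ≈ 2.3151 mCi.
Ac-225: 16 × (1/2)^(60.8/9.92) = 16 × (1/2)^6.129 ≈ 0.22861 mCi.
Total = 2.3151 + 0.22861 ≈ 2.5437 mCi.

2.5 mCi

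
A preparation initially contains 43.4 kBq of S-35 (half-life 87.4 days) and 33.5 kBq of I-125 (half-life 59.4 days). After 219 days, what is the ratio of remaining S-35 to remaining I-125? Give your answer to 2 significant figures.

2.9

S-35: 43.4 × (1/2)^(219/87.4) = 43.4 × (1/2)^2.5057 ≈ 7.6417 kBq.
I-125: 33.5 × (1/2)^(219/59.4) = 33.5 × (1/2)^3.6869 ≈ 2.6013 kBq.
Ratio ≈ 7.6417 / 2.6013 ≈ 2.9377.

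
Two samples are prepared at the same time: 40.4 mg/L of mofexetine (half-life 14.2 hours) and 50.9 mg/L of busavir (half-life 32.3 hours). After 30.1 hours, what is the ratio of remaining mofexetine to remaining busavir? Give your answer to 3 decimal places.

0.348

mofexetine: 40.4 × (1/2)^(30.1/14.2) = 40.4 × (1/2)^2.1197 ≈ 9.2957 mg/L.
busavir: 50.9 × (1/2)^(30.1/32.3) = 50.9 × (1/2)^0.93189 ≈ 26.68 mg/L.
Ratio ≈ 9.2957 / 26.68 ≈ 0.34841.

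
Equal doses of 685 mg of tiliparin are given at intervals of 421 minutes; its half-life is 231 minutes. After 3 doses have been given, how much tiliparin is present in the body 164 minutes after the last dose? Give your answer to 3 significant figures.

The 3 doses were given 1006, 585, 164 minutes ago.
Total = 685·(1/2)^(1006/231) + 685·(1/2)^(585/231) + 685·(1/2)^(164/231)
      = 33.474 + 118.4 + 418.77 ≈ 570.64 mg.

571 mg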